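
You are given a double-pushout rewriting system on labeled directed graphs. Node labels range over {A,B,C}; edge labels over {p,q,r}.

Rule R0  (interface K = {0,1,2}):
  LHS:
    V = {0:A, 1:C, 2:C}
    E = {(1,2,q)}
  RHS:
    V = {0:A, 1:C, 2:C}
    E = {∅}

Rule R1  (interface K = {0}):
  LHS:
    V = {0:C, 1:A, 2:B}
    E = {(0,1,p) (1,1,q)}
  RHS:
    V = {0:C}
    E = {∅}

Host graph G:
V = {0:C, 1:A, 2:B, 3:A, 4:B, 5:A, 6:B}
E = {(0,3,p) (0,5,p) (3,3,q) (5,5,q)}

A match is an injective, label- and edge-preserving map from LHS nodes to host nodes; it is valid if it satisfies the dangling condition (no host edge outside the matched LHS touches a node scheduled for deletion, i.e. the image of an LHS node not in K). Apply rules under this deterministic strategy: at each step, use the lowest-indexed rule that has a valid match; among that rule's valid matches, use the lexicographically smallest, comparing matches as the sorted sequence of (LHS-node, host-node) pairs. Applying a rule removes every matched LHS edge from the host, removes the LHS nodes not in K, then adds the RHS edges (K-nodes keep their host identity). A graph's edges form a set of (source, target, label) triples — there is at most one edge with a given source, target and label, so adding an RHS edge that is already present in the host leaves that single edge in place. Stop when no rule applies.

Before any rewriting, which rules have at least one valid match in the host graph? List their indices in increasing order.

Answer: [R1]

Rewrite trace:
R0: no valid match — LHS pattern not found
R1: 6 valid matches — {0↦0, 1↦3, 2↦2}, {0↦0, 1↦3, 2↦4}, {0↦0, 1↦3, 2↦6} (+3 more)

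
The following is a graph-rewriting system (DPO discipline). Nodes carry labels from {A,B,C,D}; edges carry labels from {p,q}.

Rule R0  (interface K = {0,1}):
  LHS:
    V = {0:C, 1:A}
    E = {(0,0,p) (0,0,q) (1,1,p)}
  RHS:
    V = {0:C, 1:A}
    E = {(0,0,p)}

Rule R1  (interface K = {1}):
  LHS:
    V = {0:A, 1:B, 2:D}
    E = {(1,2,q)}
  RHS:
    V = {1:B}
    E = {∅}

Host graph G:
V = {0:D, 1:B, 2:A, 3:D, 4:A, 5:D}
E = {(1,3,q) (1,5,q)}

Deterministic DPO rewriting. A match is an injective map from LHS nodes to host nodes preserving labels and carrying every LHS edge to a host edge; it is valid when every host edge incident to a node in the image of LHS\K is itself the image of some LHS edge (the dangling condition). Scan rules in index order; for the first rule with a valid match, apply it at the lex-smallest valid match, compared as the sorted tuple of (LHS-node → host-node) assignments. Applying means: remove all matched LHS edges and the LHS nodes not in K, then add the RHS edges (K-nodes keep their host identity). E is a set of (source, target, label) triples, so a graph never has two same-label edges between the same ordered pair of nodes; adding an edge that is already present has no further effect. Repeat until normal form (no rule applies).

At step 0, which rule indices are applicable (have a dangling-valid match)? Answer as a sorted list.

Answer: [R1]

Steps:
R0: no valid match — LHS pattern not found
R1: 4 valid matches — {0↦2, 1↦1, 2↦3}, {0↦2, 1↦1, 2↦5}, {0↦4, 1↦1, 2↦3} (+1 more)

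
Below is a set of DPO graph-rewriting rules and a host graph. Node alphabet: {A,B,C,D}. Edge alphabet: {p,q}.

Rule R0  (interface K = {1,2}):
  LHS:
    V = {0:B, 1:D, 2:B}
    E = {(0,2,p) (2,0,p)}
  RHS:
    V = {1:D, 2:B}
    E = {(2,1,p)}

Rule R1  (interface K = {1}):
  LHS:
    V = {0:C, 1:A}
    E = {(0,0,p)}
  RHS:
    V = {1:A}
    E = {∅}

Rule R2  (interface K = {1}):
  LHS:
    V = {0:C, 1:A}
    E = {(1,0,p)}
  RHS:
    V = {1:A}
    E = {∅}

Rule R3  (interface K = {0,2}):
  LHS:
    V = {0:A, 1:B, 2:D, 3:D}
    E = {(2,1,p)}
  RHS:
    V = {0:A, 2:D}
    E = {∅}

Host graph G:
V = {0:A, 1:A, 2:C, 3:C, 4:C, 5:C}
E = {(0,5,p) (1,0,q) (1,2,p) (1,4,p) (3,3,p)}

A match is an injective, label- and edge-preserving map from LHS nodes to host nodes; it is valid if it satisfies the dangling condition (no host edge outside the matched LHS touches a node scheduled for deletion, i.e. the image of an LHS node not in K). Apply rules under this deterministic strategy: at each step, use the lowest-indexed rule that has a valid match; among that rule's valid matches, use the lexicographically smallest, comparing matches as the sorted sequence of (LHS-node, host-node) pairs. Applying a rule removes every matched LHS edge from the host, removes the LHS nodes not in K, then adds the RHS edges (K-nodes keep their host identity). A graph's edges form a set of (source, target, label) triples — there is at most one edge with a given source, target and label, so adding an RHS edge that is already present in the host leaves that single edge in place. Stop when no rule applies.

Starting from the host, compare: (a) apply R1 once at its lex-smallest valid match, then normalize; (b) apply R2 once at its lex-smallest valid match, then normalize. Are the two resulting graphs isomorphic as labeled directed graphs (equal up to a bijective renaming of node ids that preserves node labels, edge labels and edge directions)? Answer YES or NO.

Answer: YES

Steps:
branch R1-first: apply at {0↦3, 1↦0} → |E|=4, then 3 more step(s) → NF |V|=2 |E|=1 V={0:A, 1:A} E=1-q->0
branch R2-first: apply at {0↦2, 1↦1} → |E|=4, then 3 more step(s) → NF |V|=2 |E|=1 V={0:A, 1:A} E=1-q->0
graphs isomorphic (equal up to label-preserving node renaming)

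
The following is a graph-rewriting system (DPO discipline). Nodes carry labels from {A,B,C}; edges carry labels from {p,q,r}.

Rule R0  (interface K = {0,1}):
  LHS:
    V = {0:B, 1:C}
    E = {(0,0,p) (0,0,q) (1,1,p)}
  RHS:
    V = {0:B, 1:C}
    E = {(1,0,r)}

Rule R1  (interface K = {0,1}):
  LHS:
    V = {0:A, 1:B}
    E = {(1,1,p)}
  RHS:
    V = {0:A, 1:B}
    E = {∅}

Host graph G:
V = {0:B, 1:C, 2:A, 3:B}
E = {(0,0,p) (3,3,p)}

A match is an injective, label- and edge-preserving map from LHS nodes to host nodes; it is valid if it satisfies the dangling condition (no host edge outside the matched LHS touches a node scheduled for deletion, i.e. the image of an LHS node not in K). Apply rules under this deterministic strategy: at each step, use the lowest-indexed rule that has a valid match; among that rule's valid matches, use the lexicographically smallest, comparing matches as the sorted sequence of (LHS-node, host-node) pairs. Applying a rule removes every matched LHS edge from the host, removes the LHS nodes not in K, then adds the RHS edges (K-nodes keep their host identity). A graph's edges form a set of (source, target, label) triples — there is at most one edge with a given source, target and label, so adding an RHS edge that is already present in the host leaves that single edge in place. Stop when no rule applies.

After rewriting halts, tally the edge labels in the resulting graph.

Answer: (no edges)

Steps:
initial: |V|=4 |E|=2  E = 0-p->0 3-p->3
step 1: apply R1 at {0↦2, 1↦0}  → |V|=4 |E|=1  E = 3-p->3
step 2: apply R1 at {0↦2, 1↦3}  → |V|=4 |E|=0  E = ∅
final graph: no rule applies after step 2
NF edges: []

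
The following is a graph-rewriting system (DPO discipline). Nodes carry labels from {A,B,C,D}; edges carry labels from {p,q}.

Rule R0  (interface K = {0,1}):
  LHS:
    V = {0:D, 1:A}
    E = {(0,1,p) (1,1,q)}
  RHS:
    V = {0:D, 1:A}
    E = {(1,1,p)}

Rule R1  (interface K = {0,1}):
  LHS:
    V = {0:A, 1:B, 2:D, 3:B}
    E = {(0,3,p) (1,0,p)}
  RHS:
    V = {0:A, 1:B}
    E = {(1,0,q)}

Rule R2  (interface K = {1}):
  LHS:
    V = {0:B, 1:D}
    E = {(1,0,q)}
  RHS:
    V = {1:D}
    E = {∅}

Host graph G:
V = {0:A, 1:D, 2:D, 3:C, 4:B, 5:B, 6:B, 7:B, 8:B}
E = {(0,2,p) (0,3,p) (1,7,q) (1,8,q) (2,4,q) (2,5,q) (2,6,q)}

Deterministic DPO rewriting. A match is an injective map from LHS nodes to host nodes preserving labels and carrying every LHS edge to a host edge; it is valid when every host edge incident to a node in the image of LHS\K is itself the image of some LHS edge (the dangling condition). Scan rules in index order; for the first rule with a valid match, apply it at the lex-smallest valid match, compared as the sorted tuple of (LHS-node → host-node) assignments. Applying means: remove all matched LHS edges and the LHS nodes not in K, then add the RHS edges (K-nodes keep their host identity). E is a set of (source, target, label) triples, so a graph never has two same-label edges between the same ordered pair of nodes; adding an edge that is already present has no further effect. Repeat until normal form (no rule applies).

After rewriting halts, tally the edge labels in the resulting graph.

Answer: p:2

Rewrite trace:
[0] host  ⇒  9 nodes, 7 edges  {0-p->2 0-p->3 1-q->7 1-q->8 2-q->4 2-q->5 2-q->6}
[1] R2 @ {0↦4, 1↦2}  ⇒  8 nodes, 6 edges  {0-p->2 0-p->3 1-q->7 1-q->8 2-q->5 2-q->6}
[2] R2 @ {0↦5, 1↦2}  ⇒  7 nodes, 5 edges  {0-p->2 0-p->3 1-q->7 1-q->8 2-q->6}
[3] R2 @ {0↦6, 1↦2}  ⇒  6 nodes, 4 edges  {0-p->2 0-p->3 1-q->7 1-q->8}
[4] R2 @ {0↦7, 1↦1}  ⇒  5 nodes, 3 edges  {0-p->2 0-p->3 1-q->8}
[5] R2 @ {0↦8, 1↦1}  ⇒  4 nodes, 2 edges  {0-p->2 0-p->3}
final graph: no rule applies after step 5
NF edges: [(0, 2, 'p'), (0, 3, 'p')]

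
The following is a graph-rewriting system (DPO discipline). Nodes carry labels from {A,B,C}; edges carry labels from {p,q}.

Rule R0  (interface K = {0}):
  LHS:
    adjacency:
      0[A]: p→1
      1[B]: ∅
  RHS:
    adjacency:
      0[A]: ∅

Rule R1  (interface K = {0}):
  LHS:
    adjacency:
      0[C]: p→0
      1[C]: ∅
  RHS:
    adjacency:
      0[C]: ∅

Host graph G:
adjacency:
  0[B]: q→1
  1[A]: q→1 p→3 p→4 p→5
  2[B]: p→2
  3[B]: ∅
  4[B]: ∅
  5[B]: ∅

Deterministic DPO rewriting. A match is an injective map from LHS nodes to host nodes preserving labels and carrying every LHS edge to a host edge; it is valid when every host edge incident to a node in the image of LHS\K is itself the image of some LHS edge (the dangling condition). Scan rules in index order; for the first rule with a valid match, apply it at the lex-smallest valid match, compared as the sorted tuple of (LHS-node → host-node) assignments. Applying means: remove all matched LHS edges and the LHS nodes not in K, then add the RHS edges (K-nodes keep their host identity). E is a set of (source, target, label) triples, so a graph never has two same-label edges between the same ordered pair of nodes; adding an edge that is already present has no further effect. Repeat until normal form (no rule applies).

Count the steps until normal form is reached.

Answer: 3

Rewrite trace:
start.  V:6 E:6  edges: 0-q->1 1-q->1 1-p->3 1-p->4 1-p->5 2-p->2
1. fire R0 via {0↦1, 1↦3}  →  V:5 E:5  edges: 0-q->1 1-q->1 1-p->4 1-p->5 2-p->2
2. fire R0 via {0↦1, 1↦4}  →  V:4 E:4  edges: 0-q->1 1-q->1 1-p->5 2-p->2
3. fire R0 via {0↦1, 1↦5}  →  V:3 E:3  edges: 0-q->1 1-q->1 2-p->2
final graph: no rule applies after step 3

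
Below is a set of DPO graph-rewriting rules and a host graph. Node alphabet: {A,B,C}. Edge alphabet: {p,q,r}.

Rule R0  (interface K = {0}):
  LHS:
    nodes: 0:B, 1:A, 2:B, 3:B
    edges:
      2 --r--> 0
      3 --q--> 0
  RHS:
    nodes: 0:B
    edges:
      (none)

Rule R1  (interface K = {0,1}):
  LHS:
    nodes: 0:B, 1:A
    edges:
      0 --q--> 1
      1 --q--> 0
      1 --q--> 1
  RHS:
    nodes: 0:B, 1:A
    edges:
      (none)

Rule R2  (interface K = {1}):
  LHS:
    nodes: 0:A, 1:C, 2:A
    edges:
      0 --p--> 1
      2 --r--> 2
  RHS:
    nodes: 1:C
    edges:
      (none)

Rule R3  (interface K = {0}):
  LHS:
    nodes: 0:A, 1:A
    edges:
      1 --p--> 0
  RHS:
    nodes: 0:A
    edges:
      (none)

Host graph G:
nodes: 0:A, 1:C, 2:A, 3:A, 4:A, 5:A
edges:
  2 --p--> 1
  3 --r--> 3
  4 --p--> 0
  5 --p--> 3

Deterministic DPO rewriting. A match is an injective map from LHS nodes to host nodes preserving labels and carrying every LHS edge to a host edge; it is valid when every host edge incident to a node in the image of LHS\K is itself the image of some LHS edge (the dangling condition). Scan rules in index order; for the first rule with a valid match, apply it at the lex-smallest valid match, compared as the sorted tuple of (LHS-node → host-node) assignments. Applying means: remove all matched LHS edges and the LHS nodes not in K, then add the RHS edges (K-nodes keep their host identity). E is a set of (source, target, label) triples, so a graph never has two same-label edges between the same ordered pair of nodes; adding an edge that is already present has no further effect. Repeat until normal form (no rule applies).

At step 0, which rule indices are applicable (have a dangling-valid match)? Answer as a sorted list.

Answer: [R3]

Rewrite trace:
R0: no valid match — LHS pattern not found
R1: no valid match — LHS pattern not found
R2: no valid match — 1 raw match, all fail dangling condition
R3: 2 valid matches — {0↦0, 1↦4}, {0↦3, 1↦5}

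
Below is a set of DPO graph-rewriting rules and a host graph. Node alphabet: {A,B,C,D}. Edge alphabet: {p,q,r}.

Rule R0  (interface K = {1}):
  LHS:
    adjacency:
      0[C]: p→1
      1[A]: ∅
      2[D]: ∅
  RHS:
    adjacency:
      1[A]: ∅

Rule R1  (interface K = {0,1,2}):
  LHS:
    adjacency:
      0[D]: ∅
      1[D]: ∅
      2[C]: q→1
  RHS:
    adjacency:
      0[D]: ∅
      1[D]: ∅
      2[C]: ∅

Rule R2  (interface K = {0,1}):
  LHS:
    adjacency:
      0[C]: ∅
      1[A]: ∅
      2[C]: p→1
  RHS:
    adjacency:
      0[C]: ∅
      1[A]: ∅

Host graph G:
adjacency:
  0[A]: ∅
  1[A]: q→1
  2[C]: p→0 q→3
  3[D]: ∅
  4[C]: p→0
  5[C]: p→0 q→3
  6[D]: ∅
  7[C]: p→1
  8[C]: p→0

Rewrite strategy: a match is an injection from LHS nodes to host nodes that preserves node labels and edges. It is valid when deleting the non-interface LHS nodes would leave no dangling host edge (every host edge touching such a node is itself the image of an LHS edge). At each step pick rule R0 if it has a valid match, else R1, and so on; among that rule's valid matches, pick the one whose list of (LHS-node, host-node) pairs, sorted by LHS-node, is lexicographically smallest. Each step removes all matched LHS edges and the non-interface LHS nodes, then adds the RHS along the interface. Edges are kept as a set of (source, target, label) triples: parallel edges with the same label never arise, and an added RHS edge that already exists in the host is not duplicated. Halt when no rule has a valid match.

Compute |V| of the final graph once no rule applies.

initial: |V|=9 |E|=8  E = 1-q->1 2-p->0 2-q->3 4-p->0 5-p->0 5-q->3 7-p->1 8-p->0
step 1: apply R0 at {0↦4, 1↦0, 2↦6}  → |V|=7 |E|=7  E = 1-q->1 2-p->0 2-q->3 5-p->0 5-q->3 7-p->1 8-p->0
step 2: apply R2 at {0↦2, 1↦0, 2↦8}  → |V|=6 |E|=6  E = 1-q->1 2-p->0 2-q->3 5-p->0 5-q->3 7-p->1
step 3: apply R2 at {0↦2, 1↦1, 2↦7}  → |V|=5 |E|=5  E = 1-q->1 2-p->0 2-q->3 5-p->0 5-q->3
final graph: no rule applies after step 3
NF nodes: {0:A, 1:A, 2:C, 3:D, 5:C}

Answer: 5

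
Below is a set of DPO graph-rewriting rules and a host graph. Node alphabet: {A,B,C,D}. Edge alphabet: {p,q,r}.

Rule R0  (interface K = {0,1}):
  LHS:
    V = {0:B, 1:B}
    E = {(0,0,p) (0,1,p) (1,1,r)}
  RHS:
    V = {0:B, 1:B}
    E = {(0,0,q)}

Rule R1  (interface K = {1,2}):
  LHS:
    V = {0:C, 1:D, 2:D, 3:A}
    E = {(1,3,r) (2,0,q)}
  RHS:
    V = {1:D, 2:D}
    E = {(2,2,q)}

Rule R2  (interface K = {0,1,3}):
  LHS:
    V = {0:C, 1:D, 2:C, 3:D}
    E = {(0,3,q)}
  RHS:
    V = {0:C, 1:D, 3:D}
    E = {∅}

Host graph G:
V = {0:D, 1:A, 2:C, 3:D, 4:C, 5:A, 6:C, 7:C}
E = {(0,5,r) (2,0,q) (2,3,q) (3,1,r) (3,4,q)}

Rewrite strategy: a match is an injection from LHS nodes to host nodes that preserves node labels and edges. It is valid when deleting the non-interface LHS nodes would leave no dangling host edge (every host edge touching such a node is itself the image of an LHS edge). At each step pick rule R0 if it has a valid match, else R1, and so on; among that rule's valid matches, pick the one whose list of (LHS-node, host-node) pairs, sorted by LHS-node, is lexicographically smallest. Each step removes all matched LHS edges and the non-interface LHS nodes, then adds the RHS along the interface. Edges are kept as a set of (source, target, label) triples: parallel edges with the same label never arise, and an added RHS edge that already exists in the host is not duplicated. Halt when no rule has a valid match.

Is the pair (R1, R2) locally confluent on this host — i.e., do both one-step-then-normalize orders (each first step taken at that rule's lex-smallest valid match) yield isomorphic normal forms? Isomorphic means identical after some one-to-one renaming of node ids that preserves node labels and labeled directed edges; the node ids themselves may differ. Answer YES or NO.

Answer: YES

Steps:
branch R1-first: apply at {0↦4, 1↦0, 2↦3, 3↦5} → |E|=4, then 2 more step(s) → NF |V|=4 |E|=2 V={0:D, 1:A, 2:C, 3:D} E=3-r->1 3-q->3
branch R2-first: apply at {0↦2, 1↦0, 2↦6, 3↦3} → |E|=4, then 2 more step(s) → NF |V|=4 |E|=2 V={0:D, 1:A, 2:C, 3:D} E=3-r->1 3-q->3
graphs isomorphic (equal up to label-preserving node renaming)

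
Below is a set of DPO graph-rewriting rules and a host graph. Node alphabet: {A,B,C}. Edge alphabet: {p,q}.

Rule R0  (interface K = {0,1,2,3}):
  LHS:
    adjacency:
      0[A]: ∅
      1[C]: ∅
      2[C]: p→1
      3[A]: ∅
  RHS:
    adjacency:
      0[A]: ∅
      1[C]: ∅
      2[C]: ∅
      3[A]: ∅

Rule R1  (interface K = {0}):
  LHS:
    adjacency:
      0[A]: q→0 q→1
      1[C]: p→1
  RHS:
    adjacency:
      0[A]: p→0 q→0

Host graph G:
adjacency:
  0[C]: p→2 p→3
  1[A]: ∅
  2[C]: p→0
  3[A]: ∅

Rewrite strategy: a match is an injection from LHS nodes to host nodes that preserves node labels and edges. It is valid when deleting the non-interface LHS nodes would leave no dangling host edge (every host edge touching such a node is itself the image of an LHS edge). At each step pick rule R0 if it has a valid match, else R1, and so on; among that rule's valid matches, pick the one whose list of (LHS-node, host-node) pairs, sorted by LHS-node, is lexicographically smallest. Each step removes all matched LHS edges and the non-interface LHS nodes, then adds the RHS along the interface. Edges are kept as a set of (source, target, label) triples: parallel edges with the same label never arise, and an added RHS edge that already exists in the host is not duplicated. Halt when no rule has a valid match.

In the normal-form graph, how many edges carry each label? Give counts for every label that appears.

Answer: p:1

Steps:
[0] host  ⇒  4 nodes, 3 edges  {0-p->2 0-p->3 2-p->0}
[1] R0 @ {0↦1, 1↦0, 2↦2, 3↦3}  ⇒  4 nodes, 2 edges  {0-p->2 0-p->3}
[2] R0 @ {0↦1, 1↦2, 2↦0, 3↦3}  ⇒  4 nodes, 1 edges  {0-p->3}
halt: no rule applies after step 2
NF edges: [(0, 3, 'p')]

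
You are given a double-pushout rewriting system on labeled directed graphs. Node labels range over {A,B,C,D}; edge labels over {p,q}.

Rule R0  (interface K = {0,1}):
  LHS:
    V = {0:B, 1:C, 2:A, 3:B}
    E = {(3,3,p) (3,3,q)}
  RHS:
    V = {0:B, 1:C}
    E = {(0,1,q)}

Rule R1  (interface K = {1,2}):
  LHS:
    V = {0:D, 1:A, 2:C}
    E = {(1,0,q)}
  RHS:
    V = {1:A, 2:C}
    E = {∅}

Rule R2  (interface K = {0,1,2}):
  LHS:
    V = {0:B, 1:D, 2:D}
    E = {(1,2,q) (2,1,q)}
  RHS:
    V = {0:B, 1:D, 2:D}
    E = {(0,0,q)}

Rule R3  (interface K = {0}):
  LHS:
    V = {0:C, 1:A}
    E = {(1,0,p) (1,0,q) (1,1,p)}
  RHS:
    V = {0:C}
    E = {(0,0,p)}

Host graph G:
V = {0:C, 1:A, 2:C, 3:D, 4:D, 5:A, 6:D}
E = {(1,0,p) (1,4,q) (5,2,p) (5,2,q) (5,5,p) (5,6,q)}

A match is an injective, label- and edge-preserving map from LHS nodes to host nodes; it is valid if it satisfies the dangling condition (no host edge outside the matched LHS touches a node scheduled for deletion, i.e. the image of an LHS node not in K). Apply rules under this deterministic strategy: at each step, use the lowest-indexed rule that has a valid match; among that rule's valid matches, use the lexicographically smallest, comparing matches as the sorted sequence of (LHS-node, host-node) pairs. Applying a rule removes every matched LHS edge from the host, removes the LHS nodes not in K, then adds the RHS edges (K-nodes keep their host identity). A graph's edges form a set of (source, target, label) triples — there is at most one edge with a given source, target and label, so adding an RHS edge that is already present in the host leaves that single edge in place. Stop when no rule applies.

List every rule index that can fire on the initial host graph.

Answer: [R1]

Steps:
R0: no valid match — LHS pattern not found
R1: 4 valid matches — {0↦4, 1↦1, 2↦0}, {0↦4, 1↦1, 2↦2}, {0↦6, 1↦5, 2↦0} (+1 more)
R2: no valid match — LHS pattern not found
R3: no valid match — 1 raw match, all fail dangling condition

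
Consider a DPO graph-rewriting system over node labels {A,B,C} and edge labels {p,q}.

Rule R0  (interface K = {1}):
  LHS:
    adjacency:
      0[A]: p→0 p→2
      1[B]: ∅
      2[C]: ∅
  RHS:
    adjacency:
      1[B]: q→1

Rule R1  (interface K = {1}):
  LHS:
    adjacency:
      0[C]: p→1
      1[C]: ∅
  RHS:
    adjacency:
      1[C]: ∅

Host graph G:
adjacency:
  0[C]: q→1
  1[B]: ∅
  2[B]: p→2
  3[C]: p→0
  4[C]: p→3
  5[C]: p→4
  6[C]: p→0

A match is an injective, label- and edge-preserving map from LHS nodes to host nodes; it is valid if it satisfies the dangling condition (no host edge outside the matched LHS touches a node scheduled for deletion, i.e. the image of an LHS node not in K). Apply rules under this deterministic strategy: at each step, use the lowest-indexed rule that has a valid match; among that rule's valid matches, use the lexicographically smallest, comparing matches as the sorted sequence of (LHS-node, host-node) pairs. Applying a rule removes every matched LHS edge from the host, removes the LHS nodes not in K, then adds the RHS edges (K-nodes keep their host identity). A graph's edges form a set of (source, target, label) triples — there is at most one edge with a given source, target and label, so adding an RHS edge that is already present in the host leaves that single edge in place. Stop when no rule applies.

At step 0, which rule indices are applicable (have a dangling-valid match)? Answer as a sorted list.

Answer: [R1]

Rewrite trace:
R0: no valid match — LHS pattern not found
R1: 2 valid matches — {0↦5, 1↦4}, {0↦6, 1↦0}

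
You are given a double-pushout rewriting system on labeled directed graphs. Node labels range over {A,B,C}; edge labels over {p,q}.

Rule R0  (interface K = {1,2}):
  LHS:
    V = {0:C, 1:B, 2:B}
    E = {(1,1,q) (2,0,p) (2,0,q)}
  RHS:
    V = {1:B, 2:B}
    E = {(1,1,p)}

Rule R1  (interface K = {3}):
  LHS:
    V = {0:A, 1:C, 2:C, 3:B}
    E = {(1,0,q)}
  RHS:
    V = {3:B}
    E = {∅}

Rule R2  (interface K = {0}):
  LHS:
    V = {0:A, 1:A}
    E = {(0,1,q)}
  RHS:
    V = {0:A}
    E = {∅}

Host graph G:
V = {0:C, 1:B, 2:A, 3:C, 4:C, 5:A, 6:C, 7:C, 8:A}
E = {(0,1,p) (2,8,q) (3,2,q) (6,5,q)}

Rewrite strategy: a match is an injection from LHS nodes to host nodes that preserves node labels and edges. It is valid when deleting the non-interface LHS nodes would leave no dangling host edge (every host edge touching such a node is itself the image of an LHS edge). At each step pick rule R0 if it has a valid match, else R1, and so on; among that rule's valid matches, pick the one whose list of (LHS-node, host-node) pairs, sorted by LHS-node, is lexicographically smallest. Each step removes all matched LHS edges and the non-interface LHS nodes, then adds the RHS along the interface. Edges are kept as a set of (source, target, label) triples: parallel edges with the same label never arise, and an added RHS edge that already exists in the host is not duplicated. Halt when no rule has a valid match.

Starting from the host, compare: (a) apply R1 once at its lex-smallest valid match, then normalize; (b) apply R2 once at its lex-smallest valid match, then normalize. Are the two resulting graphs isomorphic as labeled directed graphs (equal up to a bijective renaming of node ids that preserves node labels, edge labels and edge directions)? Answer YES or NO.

Answer: YES

Rewrite trace:
branch R1-first: apply at {0↦5, 1↦6, 2↦4, 3↦1} → |E|=3, then 2 more step(s) → NF |V|=2 |E|=1 V={0:C, 1:B} E=0-p->1
branch R2-first: apply at {0↦2, 1↦8} → |E|=3, then 2 more step(s) → NF |V|=2 |E|=1 V={0:C, 1:B} E=0-p->1
graphs isomorphic (equal up to label-preserving node renaming)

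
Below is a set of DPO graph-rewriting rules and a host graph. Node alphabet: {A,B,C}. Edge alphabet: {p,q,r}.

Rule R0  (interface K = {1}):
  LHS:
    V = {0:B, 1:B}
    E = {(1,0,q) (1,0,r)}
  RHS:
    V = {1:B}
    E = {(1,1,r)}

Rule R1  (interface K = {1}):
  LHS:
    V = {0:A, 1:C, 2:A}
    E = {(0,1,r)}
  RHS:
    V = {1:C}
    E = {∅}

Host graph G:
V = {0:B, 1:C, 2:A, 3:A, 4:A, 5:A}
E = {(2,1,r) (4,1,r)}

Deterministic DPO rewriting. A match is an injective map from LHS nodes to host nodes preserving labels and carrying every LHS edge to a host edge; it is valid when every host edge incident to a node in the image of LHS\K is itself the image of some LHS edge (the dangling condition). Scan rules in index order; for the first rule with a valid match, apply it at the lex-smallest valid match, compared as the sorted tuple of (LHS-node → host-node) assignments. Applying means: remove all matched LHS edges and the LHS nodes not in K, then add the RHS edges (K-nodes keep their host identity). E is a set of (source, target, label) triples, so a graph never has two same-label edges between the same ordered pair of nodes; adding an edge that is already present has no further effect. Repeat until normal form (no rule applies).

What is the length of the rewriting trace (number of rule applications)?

[0] host  ⇒  6 nodes, 2 edges  {2-r->1 4-r->1}
[1] R1 @ {0↦2, 1↦1, 2↦3}  ⇒  4 nodes, 1 edges  {4-r->1}
[2] R1 @ {0↦4, 1↦1, 2↦5}  ⇒  2 nodes, 0 edges  {∅}
final graph: no rule applies after step 2

Answer: 2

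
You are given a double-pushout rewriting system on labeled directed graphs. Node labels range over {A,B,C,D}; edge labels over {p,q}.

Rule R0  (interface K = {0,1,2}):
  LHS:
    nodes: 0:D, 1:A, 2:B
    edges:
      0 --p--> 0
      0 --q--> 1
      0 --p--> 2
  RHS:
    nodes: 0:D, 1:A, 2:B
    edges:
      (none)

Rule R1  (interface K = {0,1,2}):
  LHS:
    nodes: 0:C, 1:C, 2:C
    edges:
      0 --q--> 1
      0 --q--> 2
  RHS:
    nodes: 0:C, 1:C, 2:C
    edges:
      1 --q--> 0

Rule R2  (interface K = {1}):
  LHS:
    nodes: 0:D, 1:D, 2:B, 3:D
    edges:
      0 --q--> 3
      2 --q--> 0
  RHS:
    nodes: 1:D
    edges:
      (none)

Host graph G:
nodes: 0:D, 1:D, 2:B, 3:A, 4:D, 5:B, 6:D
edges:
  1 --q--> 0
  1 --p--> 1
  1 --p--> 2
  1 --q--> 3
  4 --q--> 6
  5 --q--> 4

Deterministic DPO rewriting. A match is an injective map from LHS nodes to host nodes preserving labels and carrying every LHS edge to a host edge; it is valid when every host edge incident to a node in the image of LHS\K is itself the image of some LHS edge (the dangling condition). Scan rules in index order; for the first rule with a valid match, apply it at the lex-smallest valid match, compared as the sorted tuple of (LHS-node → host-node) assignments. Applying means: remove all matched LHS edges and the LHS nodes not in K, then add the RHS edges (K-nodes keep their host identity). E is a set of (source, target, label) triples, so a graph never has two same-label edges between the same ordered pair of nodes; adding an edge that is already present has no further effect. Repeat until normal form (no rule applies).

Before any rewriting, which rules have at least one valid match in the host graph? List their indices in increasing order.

R0: 1 valid match — {0↦1, 1↦3, 2↦2}
R1: no valid match — LHS pattern not found
R2: 2 valid matches — {0↦4, 1↦0, 2↦5, 3↦6}, {0↦4, 1↦1, 2↦5, 3↦6}

Answer: [R0,R2]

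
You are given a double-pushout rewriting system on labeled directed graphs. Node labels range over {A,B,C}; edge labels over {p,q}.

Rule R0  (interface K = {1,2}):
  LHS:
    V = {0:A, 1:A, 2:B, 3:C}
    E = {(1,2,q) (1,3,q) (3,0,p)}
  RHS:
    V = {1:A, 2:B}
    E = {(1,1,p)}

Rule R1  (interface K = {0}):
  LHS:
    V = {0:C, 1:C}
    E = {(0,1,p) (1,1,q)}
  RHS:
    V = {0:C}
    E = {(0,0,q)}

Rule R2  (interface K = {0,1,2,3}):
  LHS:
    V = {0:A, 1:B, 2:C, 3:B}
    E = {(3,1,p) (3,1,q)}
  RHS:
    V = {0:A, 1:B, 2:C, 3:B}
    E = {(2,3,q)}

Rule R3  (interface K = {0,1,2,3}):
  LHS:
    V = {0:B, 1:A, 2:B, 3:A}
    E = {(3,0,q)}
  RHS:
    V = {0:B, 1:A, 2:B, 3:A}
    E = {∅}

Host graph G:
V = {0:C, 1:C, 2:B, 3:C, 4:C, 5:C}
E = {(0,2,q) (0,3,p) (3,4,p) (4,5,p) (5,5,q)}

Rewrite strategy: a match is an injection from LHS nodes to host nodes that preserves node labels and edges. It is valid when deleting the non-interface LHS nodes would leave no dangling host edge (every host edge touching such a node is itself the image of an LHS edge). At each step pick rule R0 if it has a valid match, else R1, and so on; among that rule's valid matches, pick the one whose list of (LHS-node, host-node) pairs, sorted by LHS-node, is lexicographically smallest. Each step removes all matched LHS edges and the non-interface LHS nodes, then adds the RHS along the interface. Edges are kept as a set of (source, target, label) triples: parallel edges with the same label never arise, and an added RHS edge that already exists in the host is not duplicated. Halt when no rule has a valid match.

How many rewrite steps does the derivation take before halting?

Answer: 3

Steps:
initial: |V|=6 |E|=5  E = 0-q->2 0-p->3 3-p->4 4-p->5 5-q->5
step 1: apply R1 at {0↦4, 1↦5}  → |V|=5 |E|=4  E = 0-q->2 0-p->3 3-p->4 4-q->4
step 2: apply R1 at {0↦3, 1↦4}  → |V|=4 |E|=3  E = 0-q->2 0-p->3 3-q->3
step 3: apply R1 at {0↦0, 1↦3}  → |V|=3 |E|=2  E = 0-q->0 0-q->2
normal form: no rule applies after step 3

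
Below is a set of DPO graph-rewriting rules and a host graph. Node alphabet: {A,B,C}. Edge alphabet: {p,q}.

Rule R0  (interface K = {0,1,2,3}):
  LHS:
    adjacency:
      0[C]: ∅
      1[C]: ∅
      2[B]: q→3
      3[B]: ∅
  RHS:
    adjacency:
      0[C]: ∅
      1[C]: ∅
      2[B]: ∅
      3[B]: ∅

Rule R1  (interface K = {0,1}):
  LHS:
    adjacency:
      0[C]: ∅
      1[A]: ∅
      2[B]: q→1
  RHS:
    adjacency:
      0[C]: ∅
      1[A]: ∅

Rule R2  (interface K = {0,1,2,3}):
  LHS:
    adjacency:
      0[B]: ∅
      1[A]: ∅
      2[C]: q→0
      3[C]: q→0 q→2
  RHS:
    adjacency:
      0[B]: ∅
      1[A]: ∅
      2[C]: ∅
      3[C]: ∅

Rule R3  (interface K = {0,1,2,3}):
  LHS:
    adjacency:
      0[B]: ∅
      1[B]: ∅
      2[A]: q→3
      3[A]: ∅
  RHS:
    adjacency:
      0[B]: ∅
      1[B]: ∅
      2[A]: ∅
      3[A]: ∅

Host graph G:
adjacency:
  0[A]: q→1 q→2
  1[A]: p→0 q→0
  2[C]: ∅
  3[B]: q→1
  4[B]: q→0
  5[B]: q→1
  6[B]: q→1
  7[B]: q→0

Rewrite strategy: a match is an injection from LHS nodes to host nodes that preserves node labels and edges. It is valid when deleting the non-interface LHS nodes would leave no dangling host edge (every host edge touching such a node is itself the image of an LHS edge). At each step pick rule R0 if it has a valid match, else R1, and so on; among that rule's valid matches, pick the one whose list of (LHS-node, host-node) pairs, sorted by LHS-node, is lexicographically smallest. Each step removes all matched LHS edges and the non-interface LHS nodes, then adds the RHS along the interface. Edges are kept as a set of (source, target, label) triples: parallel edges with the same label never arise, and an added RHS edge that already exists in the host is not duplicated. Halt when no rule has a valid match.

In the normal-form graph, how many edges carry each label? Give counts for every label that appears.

start.  V:8 E:9  edges: 0-q->1 0-q->2 1-p->0 1-q->0 3-q->1 4-q->0 5-q->1 6-q->1 7-q->0
1. fire R1 via {0↦2, 1↦0, 2↦4}  →  V:7 E:8  edges: 0-q->1 0-q->2 1-p->0 1-q->0 3-q->1 5-q->1 6-q->1 7-q->0
2. fire R1 via {0↦2, 1↦0, 2↦7}  →  V:6 E:7  edges: 0-q->1 0-q->2 1-p->0 1-q->0 3-q->1 5-q->1 6-q->1
3. fire R1 via {0↦2, 1↦1, 2↦3}  →  V:5 E:6  edges: 0-q->1 0-q->2 1-p->0 1-q->0 5-q->1 6-q->1
4. fire R1 via {0↦2, 1↦1, 2↦5}  →  V:4 E:5  edges: 0-q->1 0-q->2 1-p->0 1-q->0 6-q->1
5. fire R1 via {0↦2, 1↦1, 2↦6}  →  V:3 E:4  edges: 0-q->1 0-q->2 1-p->0 1-q->0
normal form: no rule applies after step 5
NF edges: [(0, 1, 'q'), (0, 2, 'q'), (1, 0, 'p'), (1, 0, 'q')]

Answer: p:1 q:3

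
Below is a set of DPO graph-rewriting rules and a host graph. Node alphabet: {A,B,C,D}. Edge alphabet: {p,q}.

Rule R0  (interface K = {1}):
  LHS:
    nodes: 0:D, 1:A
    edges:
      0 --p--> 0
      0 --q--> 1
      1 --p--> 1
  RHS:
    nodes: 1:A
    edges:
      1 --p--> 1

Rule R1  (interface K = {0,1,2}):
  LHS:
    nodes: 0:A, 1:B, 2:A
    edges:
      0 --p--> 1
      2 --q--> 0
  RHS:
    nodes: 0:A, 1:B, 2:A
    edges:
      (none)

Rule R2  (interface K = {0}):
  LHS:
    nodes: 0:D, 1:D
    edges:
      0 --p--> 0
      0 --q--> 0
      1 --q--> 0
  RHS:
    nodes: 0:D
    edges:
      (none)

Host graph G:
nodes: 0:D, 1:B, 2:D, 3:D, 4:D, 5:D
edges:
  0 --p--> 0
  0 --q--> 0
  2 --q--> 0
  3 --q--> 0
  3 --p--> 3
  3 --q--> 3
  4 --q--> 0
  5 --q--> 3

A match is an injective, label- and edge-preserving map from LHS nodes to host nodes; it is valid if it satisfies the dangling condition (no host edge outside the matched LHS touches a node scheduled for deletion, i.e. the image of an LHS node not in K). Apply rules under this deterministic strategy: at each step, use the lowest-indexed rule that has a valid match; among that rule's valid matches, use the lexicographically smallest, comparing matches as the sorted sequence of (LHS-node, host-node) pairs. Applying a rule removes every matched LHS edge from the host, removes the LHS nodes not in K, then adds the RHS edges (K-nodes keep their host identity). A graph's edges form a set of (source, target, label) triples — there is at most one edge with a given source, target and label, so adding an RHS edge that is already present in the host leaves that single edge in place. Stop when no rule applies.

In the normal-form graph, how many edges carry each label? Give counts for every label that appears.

Answer: q:2

Steps:
start.  V:6 E:8  edges: 0-p->0 0-q->0 2-q->0 3-q->0 3-p->3 3-q->3 4-q->0 5-q->3
1. fire R2 via {0↦0, 1↦2}  →  V:5 E:5  edges: 3-q->0 3-p->3 3-q->3 4-q->0 5-q->3
2. fire R2 via {0↦3, 1↦5}  →  V:4 E:2  edges: 3-q->0 4-q->0
final graph: no rule applies after step 2
NF edges: [(3, 0, 'q'), (4, 0, 'q')]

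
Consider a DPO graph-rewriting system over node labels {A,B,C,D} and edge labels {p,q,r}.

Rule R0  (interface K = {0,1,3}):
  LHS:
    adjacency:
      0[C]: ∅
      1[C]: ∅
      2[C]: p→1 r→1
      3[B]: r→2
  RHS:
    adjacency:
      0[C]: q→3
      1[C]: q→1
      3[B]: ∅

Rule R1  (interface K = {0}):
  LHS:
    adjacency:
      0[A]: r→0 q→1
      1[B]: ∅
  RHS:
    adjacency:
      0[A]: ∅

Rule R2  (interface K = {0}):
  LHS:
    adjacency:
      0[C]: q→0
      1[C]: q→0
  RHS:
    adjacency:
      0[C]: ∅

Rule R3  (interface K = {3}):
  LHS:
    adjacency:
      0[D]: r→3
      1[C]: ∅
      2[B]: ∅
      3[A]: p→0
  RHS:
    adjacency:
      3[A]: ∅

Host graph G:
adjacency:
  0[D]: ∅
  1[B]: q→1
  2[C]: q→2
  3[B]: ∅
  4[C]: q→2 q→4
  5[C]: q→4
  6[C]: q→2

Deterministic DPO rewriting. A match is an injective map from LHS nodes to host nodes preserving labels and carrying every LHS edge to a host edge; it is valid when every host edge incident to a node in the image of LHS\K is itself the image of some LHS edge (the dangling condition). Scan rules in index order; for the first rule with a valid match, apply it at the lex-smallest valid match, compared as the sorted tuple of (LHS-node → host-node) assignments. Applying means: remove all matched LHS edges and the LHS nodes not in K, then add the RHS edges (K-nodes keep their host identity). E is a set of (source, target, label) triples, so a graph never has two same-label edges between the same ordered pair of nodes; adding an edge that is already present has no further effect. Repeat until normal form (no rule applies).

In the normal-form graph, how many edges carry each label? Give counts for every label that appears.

Answer: q:2

Derivation:
initial: |V|=7 |E|=6  E = 1-q->1 2-q->2 4-q->2 4-q->4 5-q->4 6-q->2
step 1: apply R2 at {0↦2, 1↦6}  → |V|=6 |E|=4  E = 1-q->1 4-q->2 4-q->4 5-q->4
step 2: apply R2 at {0↦4, 1↦5}  → |V|=5 |E|=2  E = 1-q->1 4-q->2
halt: no rule applies after step 2
NF edges: [(1, 1, 'q'), (4, 2, 'q')]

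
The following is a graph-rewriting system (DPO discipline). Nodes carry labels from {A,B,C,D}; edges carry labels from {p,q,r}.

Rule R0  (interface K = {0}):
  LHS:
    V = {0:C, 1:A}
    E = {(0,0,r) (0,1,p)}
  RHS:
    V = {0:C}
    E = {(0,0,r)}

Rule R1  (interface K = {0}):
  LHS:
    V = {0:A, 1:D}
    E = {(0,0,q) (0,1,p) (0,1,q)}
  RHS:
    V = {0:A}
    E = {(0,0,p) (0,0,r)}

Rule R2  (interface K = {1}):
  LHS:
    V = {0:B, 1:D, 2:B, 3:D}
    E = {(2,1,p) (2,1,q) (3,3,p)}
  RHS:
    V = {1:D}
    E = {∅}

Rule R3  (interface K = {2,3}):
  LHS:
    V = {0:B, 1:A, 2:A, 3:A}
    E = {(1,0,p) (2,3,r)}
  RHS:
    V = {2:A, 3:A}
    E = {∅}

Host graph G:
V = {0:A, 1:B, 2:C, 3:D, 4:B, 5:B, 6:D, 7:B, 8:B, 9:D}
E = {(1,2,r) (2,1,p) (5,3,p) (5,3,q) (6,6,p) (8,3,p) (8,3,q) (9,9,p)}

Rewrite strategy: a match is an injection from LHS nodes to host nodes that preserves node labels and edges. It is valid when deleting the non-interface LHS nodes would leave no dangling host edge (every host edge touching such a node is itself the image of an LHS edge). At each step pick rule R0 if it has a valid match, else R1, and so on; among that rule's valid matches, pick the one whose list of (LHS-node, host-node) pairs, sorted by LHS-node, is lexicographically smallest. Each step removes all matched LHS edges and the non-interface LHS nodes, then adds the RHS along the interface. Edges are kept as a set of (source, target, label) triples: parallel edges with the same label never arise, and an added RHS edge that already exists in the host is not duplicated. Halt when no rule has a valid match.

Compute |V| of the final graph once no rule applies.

Answer: 4

Steps:
[0] host  ⇒  10 nodes, 8 edges  {1-r->2 2-p->1 5-p->3 5-q->3 6-p->6 8-p->3 8-q->3 9-p->9}
[1] R2 @ {0↦4, 1↦3, 2↦5, 3↦6}  ⇒  7 nodes, 5 edges  {1-r->2 2-p->1 8-p->3 8-q->3 9-p->9}
[2] R2 @ {0↦7, 1↦3, 2↦8, 3↦9}  ⇒  4 nodes, 2 edges  {1-r->2 2-p->1}
halt: no rule applies after step 2
NF nodes: {0:A, 1:B, 2:C, 3:D}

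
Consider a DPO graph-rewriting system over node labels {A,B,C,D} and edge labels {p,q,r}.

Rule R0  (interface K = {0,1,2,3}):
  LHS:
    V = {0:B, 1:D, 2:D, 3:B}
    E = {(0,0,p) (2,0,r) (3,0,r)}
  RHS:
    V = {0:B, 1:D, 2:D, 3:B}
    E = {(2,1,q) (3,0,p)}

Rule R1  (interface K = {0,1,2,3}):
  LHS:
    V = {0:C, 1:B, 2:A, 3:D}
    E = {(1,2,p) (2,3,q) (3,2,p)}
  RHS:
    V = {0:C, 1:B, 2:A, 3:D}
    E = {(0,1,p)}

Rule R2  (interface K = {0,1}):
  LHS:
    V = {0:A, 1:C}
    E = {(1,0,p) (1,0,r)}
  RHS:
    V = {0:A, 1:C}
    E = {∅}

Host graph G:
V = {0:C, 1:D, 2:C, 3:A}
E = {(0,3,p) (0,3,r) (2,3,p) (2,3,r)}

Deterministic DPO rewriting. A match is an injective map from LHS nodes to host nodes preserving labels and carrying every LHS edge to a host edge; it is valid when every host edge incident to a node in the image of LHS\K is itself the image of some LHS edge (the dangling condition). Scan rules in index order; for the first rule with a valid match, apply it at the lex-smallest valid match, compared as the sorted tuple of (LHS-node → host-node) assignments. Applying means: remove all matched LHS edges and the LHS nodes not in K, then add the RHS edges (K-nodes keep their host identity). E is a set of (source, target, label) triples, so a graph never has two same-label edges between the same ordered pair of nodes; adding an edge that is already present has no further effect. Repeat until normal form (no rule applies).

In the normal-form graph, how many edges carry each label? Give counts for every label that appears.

[0] host  ⇒  4 nodes, 4 edges  {0-p->3 0-r->3 2-p->3 2-r->3}
[1] R2 @ {0↦3, 1↦0}  ⇒  4 nodes, 2 edges  {2-p->3 2-r->3}
[2] R2 @ {0↦3, 1↦2}  ⇒  4 nodes, 0 edges  {∅}
normal form: no rule applies after step 2
NF edges: []

Answer: (no edges)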